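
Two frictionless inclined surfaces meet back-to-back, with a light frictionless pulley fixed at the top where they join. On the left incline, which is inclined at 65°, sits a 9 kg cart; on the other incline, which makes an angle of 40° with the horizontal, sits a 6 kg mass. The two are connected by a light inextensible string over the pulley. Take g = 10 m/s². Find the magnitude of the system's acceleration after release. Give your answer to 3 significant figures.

Resolve each weight along its own incline: the 9 kg mass has component 9 × 10 × sin 65° = 81.568 N down its slope, and the 6 kg mass has 6 × 10 × sin 40° = 38.567 N down its slope.
The 9 kg side's 81.568 N exceeds the other side's 38.567 N, so that mass slides down and the 6 kg mass slides up. Taking that direction as positive, Newton's second law for the whole system gives 81.568 − 38.567 = (9 + 6) a, so a = 43.001 / 15 = 2.8667 m/s².

2.87 m/s²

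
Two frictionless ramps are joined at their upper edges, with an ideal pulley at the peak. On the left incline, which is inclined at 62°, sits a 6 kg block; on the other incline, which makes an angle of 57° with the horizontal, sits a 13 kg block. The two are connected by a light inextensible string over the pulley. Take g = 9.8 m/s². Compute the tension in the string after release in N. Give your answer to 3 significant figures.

Resolve each weight along its own incline: the 6 kg mass has component 6 × 9.8 × sin 62° = 51.917 N down its slope, and the 13 kg mass has 13 × 9.8 × sin 57° = 106.847 N down its slope.
The 13 kg side's 106.847 N exceeds the other side's 51.917 N, so that mass slides down and the 6 kg mass slides up. Taking that direction as positive, Newton's second law for the whole system gives 106.847 − 51.917 = (6 + 13) a, so a = 54.930 / 19 = 2.8911 m/s².
For the 6 kg mass (up-slope positive): T − 51.917 = 6 × 2.8911, so T = 69.264 N.

69.3 N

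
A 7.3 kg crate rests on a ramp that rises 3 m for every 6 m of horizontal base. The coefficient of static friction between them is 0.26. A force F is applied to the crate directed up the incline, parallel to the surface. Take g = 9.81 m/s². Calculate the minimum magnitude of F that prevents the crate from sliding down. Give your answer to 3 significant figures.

15.4 N

The normal force is N = mg cos 26.57° = 64.053 N. With F at its minimum the crate is on the verge of sliding down, so static friction is at its maximum μ_s N = 0.26 × 64.053 = 16.654 N and acts up the slope.
Equilibrium along the incline: F + μ_s N = mg sin 26.57°, so F = 32.026 − 16.654 = 15.372 N.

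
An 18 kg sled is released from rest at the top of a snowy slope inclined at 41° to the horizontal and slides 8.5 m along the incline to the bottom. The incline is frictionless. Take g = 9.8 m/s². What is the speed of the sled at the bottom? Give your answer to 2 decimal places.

The weight component along the incline is mg sin 41° = 115.729 N and the normal force is N = mg cos 41° = 133.131 N.
With no friction, a = g sin 41° = 6.4294 m/s².
Starting from rest over a distance of 8.5 m, v² = 2aL = 2 × 6.4294 × 8.5 = 109.2998, so v = 10.4547 m/s.

10.45 m/s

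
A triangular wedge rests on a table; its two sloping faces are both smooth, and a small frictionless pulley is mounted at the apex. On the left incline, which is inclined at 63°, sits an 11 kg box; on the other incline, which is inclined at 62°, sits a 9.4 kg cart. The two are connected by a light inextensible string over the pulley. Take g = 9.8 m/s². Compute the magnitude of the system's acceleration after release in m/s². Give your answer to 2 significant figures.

0.72 m/s²

Resolve each weight along its own incline: the 11 kg mass has component 11 × 9.8 × sin 63° = 96.051 N down its slope, and the 9.4 kg mass has 9.4 × 9.8 × sin 62° = 81.337 N down its slope.
The 11 kg side's 96.051 N exceeds the other side's 81.337 N, so that mass slides down and the 9.4 kg mass slides up. Taking that direction as positive, Newton's second law for the whole system gives 96.051 − 81.337 = (11 + 9.4) a, so a = 14.714 / 20.4 = 0.7213 m/s².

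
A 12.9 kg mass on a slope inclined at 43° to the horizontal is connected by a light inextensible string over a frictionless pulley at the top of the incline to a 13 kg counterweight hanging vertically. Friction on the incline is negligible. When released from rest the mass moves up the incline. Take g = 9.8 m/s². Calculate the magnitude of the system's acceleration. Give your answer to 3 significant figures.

1.59 m/s²

For the mass on the incline: the weight component along the slope is m₁g sin 43° = 12.9 × 9.8 × 0.6820 = 86.218 N and the normal force is N = m₁g cos 43° = 92.458 N.
Newton's second law for the mass (up-slope positive): T − 86.218 = 12.9 a. For the hanging counterweight (downward positive): 13 × 9.8 − T = 13 a.
Adding the two equations eliminates T: 41.182 = 25.9 a, so a = 1.5900 m/s².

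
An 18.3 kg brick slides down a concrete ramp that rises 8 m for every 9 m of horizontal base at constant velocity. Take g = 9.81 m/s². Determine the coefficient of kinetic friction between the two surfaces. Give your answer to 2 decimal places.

At constant velocity the net force along the incline is zero: mg sin 41.63° = μ mg cos 41.63°.
So μ = tan 41.63° = 0.6644 / 0.7474 = 0.8889.

0.89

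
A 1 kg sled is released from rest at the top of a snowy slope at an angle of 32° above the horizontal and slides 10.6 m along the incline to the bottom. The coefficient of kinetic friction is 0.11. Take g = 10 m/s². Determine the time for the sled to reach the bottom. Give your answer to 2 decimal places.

The weight component along the incline is mg sin 32° = 5.299 N and the normal force is N = mg cos 32° = 8.480 N.
Friction up the slope is f = μN = 0.11 × 8.480 = 0.933 N, so the net downslope force is 5.299 − 0.933 = 4.366 N and a = 4.366 / 1 = 4.3660 m/s².
Starting from rest, L = ½at², so t = √(2L/a) = √(2 × 10.6 / 4.3660) = 2.2036 s.

2.20 s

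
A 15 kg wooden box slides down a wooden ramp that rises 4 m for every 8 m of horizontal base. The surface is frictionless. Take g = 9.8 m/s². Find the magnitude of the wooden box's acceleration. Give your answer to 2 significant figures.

Resolving the weight along the incline: the component pulling the wooden box down the slope is mg sin 26.57° = 15 × 9.8 × 0.4472 = 65.738 N, and the normal force is N = mg cos 26.57° = 15 × 9.8 × 0.8944 = 131.477 N.
With no friction the net force along the incline is 65.738 N, so a = g sin 26.57° = 65.738 / 15 = 4.3825 m/s².

4.4 m/s²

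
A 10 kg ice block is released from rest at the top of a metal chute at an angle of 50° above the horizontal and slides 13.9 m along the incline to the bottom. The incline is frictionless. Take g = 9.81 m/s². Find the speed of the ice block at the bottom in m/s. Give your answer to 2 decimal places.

The weight component along the incline is mg sin 50° = 75.149 N and the normal force is N = mg cos 50° = 63.057 N.
With no friction, a = g sin 50° = 7.5149 m/s².
Starting from rest over a distance of 13.9 m, v² = 2aL = 2 × 7.5149 × 13.9 = 208.9142, so v = 14.4539 m/s.

14.45 m/s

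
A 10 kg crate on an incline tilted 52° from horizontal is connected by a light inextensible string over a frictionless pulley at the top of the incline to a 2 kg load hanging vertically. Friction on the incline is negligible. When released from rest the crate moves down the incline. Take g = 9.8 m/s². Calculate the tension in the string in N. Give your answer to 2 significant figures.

29 N

For the crate on the incline: the weight component along the slope is m₁g sin 52° = 10 × 9.8 × 0.7880 = 77.224 N and the normal force is N = m₁g cos 52° = 60.335 N.
Newton's second law for the crate (down-slope positive): 77.224 − T = 10 a. For the hanging load (upward positive): T − 2 × 9.8 = 2 a.
Adding the two equations eliminates T: 57.624 = 12 a, so a = 4.8020 m/s².
Then from the hanging load's equation, T = 2 × (9.8 + 4.8020) = 29.204 N.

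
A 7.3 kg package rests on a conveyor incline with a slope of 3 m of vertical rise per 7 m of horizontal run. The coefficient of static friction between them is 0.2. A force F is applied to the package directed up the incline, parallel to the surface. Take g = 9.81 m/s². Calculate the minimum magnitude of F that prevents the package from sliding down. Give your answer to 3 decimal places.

The normal force is N = mg cos 23.20° = 65.823 N. With F at its minimum the package is on the verge of sliding down, so static friction is at its maximum μ_s N = 0.2 × 65.823 = 13.165 N and acts up the slope.
Equilibrium along the incline: F + μ_s N = mg sin 23.20°, so F = 28.210 − 13.165 = 15.045 N.

15.045 N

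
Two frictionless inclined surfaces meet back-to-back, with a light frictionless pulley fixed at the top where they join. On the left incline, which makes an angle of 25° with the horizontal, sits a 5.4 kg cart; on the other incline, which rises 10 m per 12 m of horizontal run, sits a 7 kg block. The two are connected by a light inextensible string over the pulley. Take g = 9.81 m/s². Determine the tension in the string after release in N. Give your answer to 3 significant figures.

Resolve each weight along its own incline: the 5.4 kg mass has component 5.4 × 9.81 × sin 25° = 22.388 N down its slope, and the 7 kg mass has 7 × 9.81 × sin 39.81° = 43.961 N down its slope.
The 7 kg side's 43.961 N exceeds the other side's 22.388 N, so that mass slides down and the 5.4 kg mass slides up. Taking that direction as positive, Newton's second law for the whole system gives 43.961 − 22.388 = (5.4 + 7) a, so a = 21.573 / 12.4 = 1.7398 m/s².
For the 5.4 kg mass (up-slope positive): T − 22.388 = 5.4 × 1.7398, so T = 31.783 N.

31.8 N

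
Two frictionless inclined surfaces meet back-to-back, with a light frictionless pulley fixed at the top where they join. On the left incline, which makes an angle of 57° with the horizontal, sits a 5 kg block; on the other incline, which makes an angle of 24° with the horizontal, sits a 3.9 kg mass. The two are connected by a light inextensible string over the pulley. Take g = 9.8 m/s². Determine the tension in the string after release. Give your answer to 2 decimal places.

Resolve each weight along its own incline: the 5 kg mass has component 5 × 9.8 × sin 57° = 41.095 N down its slope, and the 3.9 kg mass has 3.9 × 9.8 × sin 24° = 15.545 N down its slope.
The 5 kg side's 41.095 N exceeds the other side's 15.545 N, so that mass slides down and the 3.9 kg mass slides up. Taking that direction as positive, Newton's second law for the whole system gives 41.095 − 15.545 = (5 + 3.9) a, so a = 25.550 / 8.9 = 2.8708 m/s².
For the 3.9 kg mass (up-slope positive): T − 15.545 = 3.9 × 2.8708, so T = 26.741 N.

26.74 N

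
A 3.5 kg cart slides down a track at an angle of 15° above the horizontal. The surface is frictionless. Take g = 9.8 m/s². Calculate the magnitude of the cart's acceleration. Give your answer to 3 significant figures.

Resolving the weight along the incline: the component pulling the cart down the slope is mg sin 15° = 3.5 × 9.8 × 0.2588 = 8.877 N, and the normal force is N = mg cos 15° = 3.5 × 9.8 × 0.9659 = 33.130 N.
With no friction the net force along the incline is 8.877 N, so a = g sin 15° = 8.877 / 3.5 = 2.5363 m/s².

2.54 m/s²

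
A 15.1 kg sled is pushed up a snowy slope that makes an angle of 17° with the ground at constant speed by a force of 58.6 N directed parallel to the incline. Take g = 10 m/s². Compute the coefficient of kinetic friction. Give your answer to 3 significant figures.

0.100

At constant speed ΣF = 0 along the incline. The applied 58.6 N acts up the slope; the weight component mg sin 17° = 44.148 N and kinetic friction μN both act down the slope.
So 58.6 = 44.148 + μ × 144.402, giving μ = (58.6 − 44.148) / 144.402 = 0.1001.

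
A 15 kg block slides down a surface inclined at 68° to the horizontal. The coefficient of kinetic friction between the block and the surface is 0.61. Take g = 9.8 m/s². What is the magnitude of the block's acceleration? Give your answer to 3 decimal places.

Resolving the weight along the incline: the component pulling the block down the slope is mg sin 68° = 15 × 9.8 × 0.9272 = 136.298 N, and the normal force is N = mg cos 68° = 15 × 9.8 × 0.3746 = 55.066 N.
Kinetic friction acts up the slope with magnitude f = μN = 0.61 × 55.066 = 33.590 N.
Net force along the incline is 136.298 − 33.590 = 102.708 N, so a = 102.708 / 15 = 6.8472 m/s².

6.847 m/s²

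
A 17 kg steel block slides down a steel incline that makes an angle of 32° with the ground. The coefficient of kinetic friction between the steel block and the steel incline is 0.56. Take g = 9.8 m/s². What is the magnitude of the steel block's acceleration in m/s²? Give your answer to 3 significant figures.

0.539 m/s²

Resolving the weight along the incline: the component pulling the steel block down the slope is mg sin 32° = 17 × 9.8 × 0.5299 = 88.281 N, and the normal force is N = mg cos 32° = 17 × 9.8 × 0.8480 = 141.277 N.
Kinetic friction acts up the slope with magnitude f = μN = 0.56 × 141.277 = 79.115 N.
Net force along the incline is 88.281 − 79.115 = 9.166 N, so a = 9.166 / 17 = 0.5392 m/s².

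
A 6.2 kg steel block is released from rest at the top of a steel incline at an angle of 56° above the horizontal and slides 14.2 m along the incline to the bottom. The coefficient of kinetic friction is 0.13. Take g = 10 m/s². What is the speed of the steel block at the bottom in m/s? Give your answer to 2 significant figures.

The weight component along the incline is mg sin 56° = 51.400 N and the normal force is N = mg cos 56° = 34.670 N.
Friction up the slope is f = μN = 0.13 × 34.670 = 4.507 N, so the net downslope force is 51.400 − 4.507 = 46.893 N and a = 46.893 / 6.2 = 7.5634 m/s².
Starting from rest over a distance of 14.2 m, v² = 2aL = 2 × 7.5634 × 14.2 = 214.8006, so v = 14.6561 m/s.

15 m/s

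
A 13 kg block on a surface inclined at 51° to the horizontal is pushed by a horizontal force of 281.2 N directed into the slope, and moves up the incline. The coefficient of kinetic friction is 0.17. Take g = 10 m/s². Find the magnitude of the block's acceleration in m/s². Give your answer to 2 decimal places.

The horizontal push has components F cos 51° = 281.2 × 0.6293 = 176.959 N up the incline and F sin 51° = 281.2 × 0.7771 = 218.521 N pressing into the surface.
The normal force is therefore N = mg cos 51° + F sin 51° = 81.809 + 218.521 = 300.330 N, and kinetic friction down the slope is μN = 0.17 × 300.330 = 51.056 N.
Along the incline: F cos 51° − mg sin 51° − μN = ma, so 176.959 − 101.023 − 51.056 = 13 a, giving a = 1.9138 m/s².

1.91 m/s²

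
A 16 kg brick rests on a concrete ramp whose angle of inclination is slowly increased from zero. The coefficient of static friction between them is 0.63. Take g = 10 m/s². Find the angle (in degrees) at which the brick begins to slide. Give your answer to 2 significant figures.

At the threshold of sliding, static friction is at its maximum μ_s N and exactly balances the weight component along the incline: mg sin θ = μ_s mg cos θ.
Hence tan θ = μ_s = 0.63, so θ = arctan(0.63) = 32.2109°.

32°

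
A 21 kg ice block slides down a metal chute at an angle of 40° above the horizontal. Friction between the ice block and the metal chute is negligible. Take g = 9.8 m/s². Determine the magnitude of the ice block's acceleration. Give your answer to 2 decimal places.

Resolving the weight along the incline: the component pulling the ice block down the slope is mg sin 40° = 21 × 9.8 × 0.6428 = 132.288 N, and the normal force is N = mg cos 40° = 21 × 9.8 × 0.7660 = 157.643 N.
With no friction the net force along the incline is 132.288 N, so a = g sin 40° = 132.288 / 21 = 6.2994 m/s².

6.30 m/s²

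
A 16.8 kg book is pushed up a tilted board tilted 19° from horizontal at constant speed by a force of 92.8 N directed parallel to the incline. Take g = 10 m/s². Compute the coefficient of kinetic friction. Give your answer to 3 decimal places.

0.240

At constant speed ΣF = 0 along the incline. The applied 92.8 N acts up the slope; the weight component mg sin 19° = 54.695 N and kinetic friction μN both act down the slope.
So 92.8 = 54.695 + μ × 158.847, giving μ = (92.8 − 54.695) / 158.847 = 0.2399.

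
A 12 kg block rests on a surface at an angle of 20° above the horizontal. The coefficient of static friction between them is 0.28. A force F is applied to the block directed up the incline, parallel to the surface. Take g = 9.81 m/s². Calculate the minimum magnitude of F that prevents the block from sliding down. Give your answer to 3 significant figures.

9.29 N

The normal force is N = mg cos 20° = 110.621 N. With F at its minimum the block is on the verge of sliding down, so static friction is at its maximum μ_s N = 0.28 × 110.621 = 30.974 N and acts up the slope.
Equilibrium along the incline: F + μ_s N = mg sin 20°, so F = 40.263 − 30.974 = 9.289 N.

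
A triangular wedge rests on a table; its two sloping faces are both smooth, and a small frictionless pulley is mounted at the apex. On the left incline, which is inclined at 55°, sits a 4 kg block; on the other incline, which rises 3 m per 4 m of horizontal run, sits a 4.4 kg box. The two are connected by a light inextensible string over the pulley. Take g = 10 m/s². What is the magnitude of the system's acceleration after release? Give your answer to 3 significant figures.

Resolve each weight along its own incline: the 4 kg mass has component 4 × 10 × sin 55° = 32.766 N down its slope, and the 4.4 kg mass has 4.4 × 10 × sin 36.87° = 26.400 N down its slope.
The 4 kg side's 32.766 N exceeds the other side's 26.400 N, so that mass slides down and the 4.4 kg mass slides up. Taking that direction as positive, Newton's second law for the whole system gives 32.766 − 26.400 = (4 + 4.4) a, so a = 6.366 / 8.4 = 0.7579 m/s².

0.758 m/s²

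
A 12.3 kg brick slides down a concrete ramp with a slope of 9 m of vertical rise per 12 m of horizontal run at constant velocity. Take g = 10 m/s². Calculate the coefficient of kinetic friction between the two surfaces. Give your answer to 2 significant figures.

At constant velocity the net force along the incline is zero: mg sin 36.87° = μ mg cos 36.87°.
So μ = tan 36.87° = 0.6000 / 0.8000 = 0.7500.

0.75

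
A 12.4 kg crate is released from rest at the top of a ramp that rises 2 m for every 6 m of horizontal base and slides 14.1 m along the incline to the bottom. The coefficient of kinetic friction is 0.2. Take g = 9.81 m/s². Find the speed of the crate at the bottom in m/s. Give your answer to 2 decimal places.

The weight component along the incline is mg sin 18.43° = 38.467 N and the normal force is N = mg cos 18.43° = 115.402 N.
Friction up the slope is f = μN = 0.2 × 115.402 = 23.080 N, so the net downslope force is 38.467 − 23.080 = 15.387 N and a = 15.387 / 12.4 = 1.2409 m/s².
Starting from rest over a distance of 14.1 m, v² = 2aL = 2 × 1.2409 × 14.1 = 34.9934, so v = 5.9155 m/s.

5.92 m/s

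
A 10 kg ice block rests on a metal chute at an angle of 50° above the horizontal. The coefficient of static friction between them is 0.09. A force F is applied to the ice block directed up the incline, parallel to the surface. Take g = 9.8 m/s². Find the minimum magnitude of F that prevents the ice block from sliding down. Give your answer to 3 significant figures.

69.4 N

The normal force is N = mg cos 50° = 62.993 N. With F at its minimum the ice block is on the verge of sliding down, so static friction is at its maximum μ_s N = 0.09 × 62.993 = 5.669 N and acts up the slope.
Equilibrium along the incline: F + μ_s N = mg sin 50°, so F = 75.072 − 5.669 = 69.403 N.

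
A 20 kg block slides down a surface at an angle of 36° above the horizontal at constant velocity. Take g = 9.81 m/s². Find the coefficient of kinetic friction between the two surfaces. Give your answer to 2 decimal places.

0.73

At constant velocity the net force along the incline is zero: mg sin 36° = μ mg cos 36°.
So μ = tan 36° = 0.5878 / 0.8090 = 0.7266.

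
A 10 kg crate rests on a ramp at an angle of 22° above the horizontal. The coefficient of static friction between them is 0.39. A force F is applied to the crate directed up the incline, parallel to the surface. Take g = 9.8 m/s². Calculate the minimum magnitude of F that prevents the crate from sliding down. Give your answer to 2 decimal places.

1.27 N

The normal force is N = mg cos 22° = 90.864 N. With F at its minimum the crate is on the verge of sliding down, so static friction is at its maximum μ_s N = 0.39 × 90.864 = 35.437 N and acts up the slope.
Equilibrium along the incline: F + μ_s N = mg sin 22°, so F = 36.711 − 35.437 = 1.274 N.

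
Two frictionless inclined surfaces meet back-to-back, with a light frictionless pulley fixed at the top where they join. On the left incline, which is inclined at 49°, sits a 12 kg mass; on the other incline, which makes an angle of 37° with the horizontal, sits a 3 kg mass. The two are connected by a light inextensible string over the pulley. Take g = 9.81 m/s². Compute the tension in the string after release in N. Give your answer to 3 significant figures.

Resolve each weight along its own incline: the 12 kg mass has component 12 × 9.81 × sin 49° = 88.844 N down its slope, and the 3 kg mass has 3 × 9.81 × sin 37° = 17.711 N down its slope.
The 12 kg side's 88.844 N exceeds the other side's 17.711 N, so that mass slides down and the 3 kg mass slides up. Taking that direction as positive, Newton's second law for the whole system gives 88.844 − 17.711 = (12 + 3) a, so a = 71.133 / 15 = 4.7422 m/s².
For the 3 kg mass (up-slope positive): T − 17.711 = 3 × 4.7422, so T = 31.938 N.

31.9 N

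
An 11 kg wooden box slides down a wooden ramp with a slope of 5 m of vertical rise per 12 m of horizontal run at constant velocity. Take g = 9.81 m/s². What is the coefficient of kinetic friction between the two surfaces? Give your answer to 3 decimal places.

At constant velocity the net force along the incline is zero: mg sin 22.62° = μ mg cos 22.62°.
So μ = tan 22.62° = 0.3846 / 0.9231 = 0.4166.

0.417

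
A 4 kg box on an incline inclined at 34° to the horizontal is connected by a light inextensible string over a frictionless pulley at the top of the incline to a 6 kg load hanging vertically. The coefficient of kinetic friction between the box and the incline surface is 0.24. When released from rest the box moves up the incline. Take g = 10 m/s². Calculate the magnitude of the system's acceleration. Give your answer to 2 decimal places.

2.97 m/s²

For the box on the incline: the weight component along the slope is m₁g sin 34° = 4 × 10 × 0.5592 = 22.368 N and the normal force is N = m₁g cos 34° = 33.162 N.
Kinetic friction opposes the box's motion up the incline: f = μN = 0.24 × 33.162 = 7.959 N acting down the slope.
Newton's second law for the box (up-slope positive): T − 22.368 − 7.959 = 4 a. For the hanging load (downward positive): 6 × 10 − T = 6 a.
Adding the two equations eliminates T: 29.673 = 10 a, so a = 2.9673 m/s².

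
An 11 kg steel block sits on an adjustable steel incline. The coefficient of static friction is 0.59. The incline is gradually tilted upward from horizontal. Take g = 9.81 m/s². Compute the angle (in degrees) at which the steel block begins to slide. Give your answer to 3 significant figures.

At the threshold of sliding, static friction is at its maximum μ_s N and exactly balances the weight component along the incline: mg sin θ = μ_s mg cos θ.
Hence tan θ = μ_s = 0.59, so θ = arctan(0.59) = 30.5406°.

30.5°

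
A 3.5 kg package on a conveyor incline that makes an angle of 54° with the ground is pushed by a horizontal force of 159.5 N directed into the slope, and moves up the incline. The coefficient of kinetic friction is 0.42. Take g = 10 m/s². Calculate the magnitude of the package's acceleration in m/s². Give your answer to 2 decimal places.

The horizontal push has components F cos 54° = 159.5 × 0.5878 = 93.754 N up the incline and F sin 54° = 159.5 × 0.8090 = 129.036 N pressing into the surface.
The normal force is therefore N = mg cos 54° + F sin 54° = 20.573 + 129.036 = 149.609 N, and kinetic friction down the slope is μN = 0.42 × 149.609 = 62.836 N.
Along the incline: F cos 54° − mg sin 54° − μN = ma, so 93.754 − 28.315 − 62.836 = 3.5 a, giving a = 0.7437 m/s².

0.74 m/s²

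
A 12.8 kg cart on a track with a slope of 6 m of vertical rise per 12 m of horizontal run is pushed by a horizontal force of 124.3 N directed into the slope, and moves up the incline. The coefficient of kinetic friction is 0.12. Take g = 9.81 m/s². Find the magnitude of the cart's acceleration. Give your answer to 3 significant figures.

The horizontal push has components F cos 26.57° = 124.3 × 0.8944 = 111.174 N up the incline and F sin 26.57° = 124.3 × 0.4472 = 55.587 N pressing into the surface.
The normal force is therefore N = mg cos 26.57° + F sin 26.57° = 112.308 + 55.587 = 167.895 N, and kinetic friction down the slope is μN = 0.12 × 167.895 = 20.147 N.
Along the incline: F cos 26.57° − mg sin 26.57° − μN = ma, so 111.174 − 56.154 − 20.147 = 12.8 a, giving a = 2.7245 m/s².

2.72 m/s²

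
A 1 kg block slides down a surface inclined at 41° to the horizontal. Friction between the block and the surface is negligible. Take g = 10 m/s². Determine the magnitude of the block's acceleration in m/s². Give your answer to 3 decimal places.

6.561 m/s²

Resolving the weight along the incline: the component pulling the block down the slope is mg sin 41° = 1 × 10 × 0.6561 = 6.561 N, and the normal force is N = mg cos 41° = 1 × 10 × 0.7547 = 7.547 N.
With no friction the net force along the incline is 6.561 N, so a = g sin 41° = 6.561 / 1 = 6.5610 m/s².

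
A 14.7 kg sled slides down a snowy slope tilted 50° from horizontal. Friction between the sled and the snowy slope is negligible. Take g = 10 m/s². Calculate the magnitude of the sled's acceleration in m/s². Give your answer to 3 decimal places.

7.660 m/s²

Resolving the weight along the incline: the component pulling the sled down the slope is mg sin 50° = 14.7 × 10 × 0.7660 = 112.602 N, and the normal force is N = mg cos 50° = 14.7 × 10 × 0.6428 = 94.492 N.
With no friction the net force along the incline is 112.602 N, so a = g sin 50° = 112.602 / 14.7 = 7.6600 m/s².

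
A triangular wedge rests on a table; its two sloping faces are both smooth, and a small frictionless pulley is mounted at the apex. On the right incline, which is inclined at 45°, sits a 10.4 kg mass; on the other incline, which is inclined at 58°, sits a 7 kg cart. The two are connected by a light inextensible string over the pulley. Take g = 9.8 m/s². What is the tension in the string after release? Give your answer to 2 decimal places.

63.76 N

Resolve each weight along its own incline: the 10.4 kg mass has component 10.4 × 9.8 × sin 45° = 72.068 N down its slope, and the 7 kg mass has 7 × 9.8 × sin 58° = 58.176 N down its slope.
The 10.4 kg side's 72.068 N exceeds the other side's 58.176 N, so that mass slides down and the 7 kg mass slides up. Taking that direction as positive, Newton's second law for the whole system gives 72.068 − 58.176 = (10.4 + 7) a, so a = 13.892 / 17.4 = 0.7984 m/s².
For the 7 kg mass (up-slope positive): T − 58.176 = 7 × 0.7984, so T = 63.765 N.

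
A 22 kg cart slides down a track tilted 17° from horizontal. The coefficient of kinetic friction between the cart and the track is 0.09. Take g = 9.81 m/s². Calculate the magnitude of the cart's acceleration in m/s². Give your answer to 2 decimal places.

2.02 m/s²

Resolving the weight along the incline: the component pulling the cart down the slope is mg sin 17° = 22 × 9.81 × 0.2924 = 63.106 N, and the normal force is N = mg cos 17° = 22 × 9.81 × 0.9563 = 206.389 N.
Kinetic friction acts up the slope with magnitude f = μN = 0.09 × 206.389 = 18.575 N.
Net force along the incline is 63.106 − 18.575 = 44.531 N, so a = 44.531 / 22 = 2.0241 m/s².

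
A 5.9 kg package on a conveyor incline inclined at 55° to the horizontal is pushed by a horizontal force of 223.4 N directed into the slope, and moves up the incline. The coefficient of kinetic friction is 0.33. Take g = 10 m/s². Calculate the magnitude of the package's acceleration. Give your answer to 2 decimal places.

The horizontal push has components F cos 55° = 223.4 × 0.5736 = 128.142 N up the incline and F sin 55° = 223.4 × 0.8192 = 183.009 N pressing into the surface.
The normal force is therefore N = mg cos 55° + F sin 55° = 33.842 + 183.009 = 216.851 N, and kinetic friction down the slope is μN = 0.33 × 216.851 = 71.561 N.
Along the incline: F cos 55° − mg sin 55° − μN = ma, so 128.142 − 48.333 − 71.561 = 5.9 a, giving a = 1.3980 m/s².

1.40 m/s²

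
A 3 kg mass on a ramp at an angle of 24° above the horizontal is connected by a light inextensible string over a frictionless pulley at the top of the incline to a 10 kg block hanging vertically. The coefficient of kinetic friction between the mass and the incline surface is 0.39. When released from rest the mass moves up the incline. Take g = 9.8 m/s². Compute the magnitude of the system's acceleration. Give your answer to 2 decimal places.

For the mass on the incline: the weight component along the slope is m₁g sin 24° = 3 × 9.8 × 0.4067 = 11.957 N and the normal force is N = m₁g cos 24° = 26.858 N.
Kinetic friction opposes the mass's motion up the incline: f = μN = 0.39 × 26.858 = 10.475 N acting down the slope.
Newton's second law for the mass (up-slope positive): T − 11.957 − 10.475 = 3 a. For the hanging block (downward positive): 10 × 9.8 − T = 10 a.
Adding the two equations eliminates T: 75.568 = 13 a, so a = 5.8129 m/s².

5.81 m/s²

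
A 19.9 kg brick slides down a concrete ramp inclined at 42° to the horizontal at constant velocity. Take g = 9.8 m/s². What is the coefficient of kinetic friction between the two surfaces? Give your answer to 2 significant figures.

At constant velocity the net force along the incline is zero: mg sin 42° = μ mg cos 42°.
So μ = tan 42° = 0.6691 / 0.7431 = 0.9004.

0.90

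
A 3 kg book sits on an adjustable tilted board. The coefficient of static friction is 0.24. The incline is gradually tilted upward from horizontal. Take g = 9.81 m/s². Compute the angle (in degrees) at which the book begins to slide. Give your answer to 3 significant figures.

At the threshold of sliding, static friction is at its maximum μ_s N and exactly balances the weight component along the incline: mg sin θ = μ_s mg cos θ.
Hence tan θ = μ_s = 0.24, so θ = arctan(0.24) = 13.4957°.

13.5°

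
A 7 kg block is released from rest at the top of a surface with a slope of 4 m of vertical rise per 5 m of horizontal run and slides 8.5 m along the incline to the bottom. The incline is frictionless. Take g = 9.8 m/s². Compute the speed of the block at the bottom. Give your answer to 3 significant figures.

The weight component along the incline is mg sin 38.66° = 42.854 N and the normal force is N = mg cos 38.66° = 53.568 N.
With no friction, a = g sin 38.66° = 6.1220 m/s².
Starting from rest over a distance of 8.5 m, v² = 2aL = 2 × 6.1220 × 8.5 = 104.0740, so v = 10.2017 m/s.

10.2 m/s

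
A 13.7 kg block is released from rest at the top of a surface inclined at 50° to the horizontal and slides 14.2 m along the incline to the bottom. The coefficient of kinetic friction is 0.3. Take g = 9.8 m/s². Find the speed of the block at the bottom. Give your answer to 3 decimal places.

The weight component along the incline is mg sin 50° = 102.849 N and the normal force is N = mg cos 50° = 86.301 N.
Friction up the slope is f = μN = 0.3 × 86.301 = 25.890 N, so the net downslope force is 102.849 − 25.890 = 76.959 N and a = 76.959 / 13.7 = 5.6174 m/s².
Starting from rest over a distance of 14.2 m, v² = 2aL = 2 × 5.6174 × 14.2 = 159.5342, so v = 12.6307 m/s.

12.631 m/s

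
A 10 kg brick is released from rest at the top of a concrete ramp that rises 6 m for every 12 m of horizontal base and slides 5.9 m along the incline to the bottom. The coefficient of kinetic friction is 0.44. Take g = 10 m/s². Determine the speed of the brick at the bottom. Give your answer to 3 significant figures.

2.52 m/s

The weight component along the incline is mg sin 26.57° = 44.721 N and the normal force is N = mg cos 26.57° = 89.443 N.
Friction up the slope is f = μN = 0.44 × 89.443 = 39.355 N, so the net downslope force is 44.721 − 39.355 = 5.366 N and a = 5.366 / 10 = 0.5366 m/s².
Starting from rest over a distance of 5.9 m, v² = 2aL = 2 × 0.5366 × 5.9 = 6.3319, so v = 2.5163 m/s.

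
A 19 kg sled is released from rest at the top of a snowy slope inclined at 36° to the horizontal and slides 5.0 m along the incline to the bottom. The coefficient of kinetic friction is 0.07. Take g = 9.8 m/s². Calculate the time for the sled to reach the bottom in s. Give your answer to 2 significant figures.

1.4 s

The weight component along the incline is mg sin 36° = 109.446 N and the normal force is N = mg cos 36° = 150.639 N.
Friction up the slope is f = μN = 0.07 × 150.639 = 10.545 N, so the net downslope force is 109.446 − 10.545 = 98.901 N and a = 98.901 / 19 = 5.2053 m/s².
Starting from rest, L = ½at², so t = √(2L/a) = √(2 × 5.0 / 5.2053) = 1.3860 s.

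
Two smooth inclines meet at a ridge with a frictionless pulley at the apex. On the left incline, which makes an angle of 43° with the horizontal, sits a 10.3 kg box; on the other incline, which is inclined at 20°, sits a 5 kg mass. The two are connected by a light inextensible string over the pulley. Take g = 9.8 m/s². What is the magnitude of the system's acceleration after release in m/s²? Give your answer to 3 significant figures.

3.40 m/s²

Resolve each weight along its own incline: the 10.3 kg mass has component 10.3 × 9.8 × sin 43° = 68.841 N down its slope, and the 5 kg mass has 5 × 9.8 × sin 20° = 16.759 N down its slope.
The 10.3 kg side's 68.841 N exceeds the other side's 16.759 N, so that mass slides down and the 5 kg mass slides up. Taking that direction as positive, Newton's second law for the whole system gives 68.841 − 16.759 = (10.3 + 5) a, so a = 52.082 / 15.3 = 3.4041 m/s².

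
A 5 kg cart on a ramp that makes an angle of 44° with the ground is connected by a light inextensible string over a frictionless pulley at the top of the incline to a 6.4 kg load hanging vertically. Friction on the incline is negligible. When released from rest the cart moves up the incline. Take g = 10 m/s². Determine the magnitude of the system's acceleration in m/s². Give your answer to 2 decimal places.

For the cart on the incline: the weight component along the slope is m₁g sin 44° = 5 × 10 × 0.6947 = 34.735 N and the normal force is N = m₁g cos 44° = 35.967 N.
Newton's second law for the cart (up-slope positive): T − 34.735 = 5 a. For the hanging load (downward positive): 6.4 × 10 − T = 6.4 a.
Adding the two equations eliminates T: 29.265 = 11.4 a, so a = 2.5671 m/s².

2.57 m/s²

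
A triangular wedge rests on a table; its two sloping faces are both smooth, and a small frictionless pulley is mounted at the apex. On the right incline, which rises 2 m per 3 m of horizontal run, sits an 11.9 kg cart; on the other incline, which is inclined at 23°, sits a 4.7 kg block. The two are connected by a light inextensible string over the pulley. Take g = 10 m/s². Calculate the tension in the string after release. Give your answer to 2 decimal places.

Resolve each weight along its own incline: the 11.9 kg mass has component 11.9 × 10 × sin 33.69° = 66.009 N down its slope, and the 4.7 kg mass has 4.7 × 10 × sin 23° = 18.364 N down its slope.
The 11.9 kg side's 66.009 N exceeds the other side's 18.364 N, so that mass slides down and the 4.7 kg mass slides up. Taking that direction as positive, Newton's second law for the whole system gives 66.009 − 18.364 = (11.9 + 4.7) a, so a = 47.645 / 16.6 = 2.8702 m/s².
For the 4.7 kg mass (up-slope positive): T − 18.364 = 4.7 × 2.8702, so T = 31.854 N.

31.85 N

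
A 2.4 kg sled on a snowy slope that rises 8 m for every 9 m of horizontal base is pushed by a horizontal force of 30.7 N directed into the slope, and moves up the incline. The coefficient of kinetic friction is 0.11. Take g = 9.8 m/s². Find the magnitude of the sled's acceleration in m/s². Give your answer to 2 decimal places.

1.31 m/s²

The horizontal push has components F cos 41.63° = 30.7 × 0.7474 = 22.945 N up the incline and F sin 41.63° = 30.7 × 0.6644 = 20.397 N pressing into the surface.
The normal force is therefore N = mg cos 41.63° + F sin 41.63° = 17.579 + 20.397 = 37.976 N, and kinetic friction down the slope is μN = 0.11 × 37.976 = 4.177 N.
Along the incline: F cos 41.63° − mg sin 41.63° − μN = ma, so 22.945 − 15.627 − 4.177 = 2.4 a, giving a = 1.3088 m/s².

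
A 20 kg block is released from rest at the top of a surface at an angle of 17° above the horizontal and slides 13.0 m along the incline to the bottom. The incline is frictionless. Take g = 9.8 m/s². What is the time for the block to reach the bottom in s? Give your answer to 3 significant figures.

3.01 s

The weight component along the incline is mg sin 17° = 57.305 N and the normal force is N = mg cos 17° = 187.436 N.
With no friction, a = g sin 17° = 2.8652 m/s².
Starting from rest, L = ½at², so t = √(2L/a) = √(2 × 13.0 / 2.8652) = 3.0124 s.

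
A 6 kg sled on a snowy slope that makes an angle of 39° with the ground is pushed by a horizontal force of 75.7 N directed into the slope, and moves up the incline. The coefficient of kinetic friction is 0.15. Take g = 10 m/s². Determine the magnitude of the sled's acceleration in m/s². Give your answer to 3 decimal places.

The horizontal push has components F cos 39° = 75.7 × 0.7771 = 58.826 N up the incline and F sin 39° = 75.7 × 0.6293 = 47.638 N pressing into the surface.
The normal force is therefore N = mg cos 39° + F sin 39° = 46.626 + 47.638 = 94.264 N, and kinetic friction down the slope is μN = 0.15 × 94.264 = 14.140 N.
Along the incline: F cos 39° − mg sin 39° − μN = ma, so 58.826 − 37.758 − 14.140 = 6 a, giving a = 1.1547 m/s².

1.155 m/s²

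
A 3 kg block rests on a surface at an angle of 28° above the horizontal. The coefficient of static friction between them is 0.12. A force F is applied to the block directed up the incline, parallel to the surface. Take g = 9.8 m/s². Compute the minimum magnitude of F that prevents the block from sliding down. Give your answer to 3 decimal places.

The normal force is N = mg cos 28° = 25.959 N. With F at its minimum the block is on the verge of sliding down, so static friction is at its maximum μ_s N = 0.12 × 25.959 = 3.115 N and acts up the slope.
Equilibrium along the incline: F + μ_s N = mg sin 28°, so F = 13.802 − 3.115 = 10.687 N.

10.687 N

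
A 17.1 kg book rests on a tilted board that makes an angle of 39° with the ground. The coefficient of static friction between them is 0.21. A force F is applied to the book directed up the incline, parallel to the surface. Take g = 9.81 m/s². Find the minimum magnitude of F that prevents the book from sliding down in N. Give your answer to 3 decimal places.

The normal force is N = mg cos 39° = 130.367 N. With F at its minimum the book is on the verge of sliding down, so static friction is at its maximum μ_s N = 0.21 × 130.367 = 27.377 N and acts up the slope.
Equilibrium along the incline: F + μ_s N = mg sin 39°, so F = 105.569 − 27.377 = 78.192 N.

78.192 N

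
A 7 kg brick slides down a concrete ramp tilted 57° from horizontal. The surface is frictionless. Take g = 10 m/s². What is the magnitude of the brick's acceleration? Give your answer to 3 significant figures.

Resolving the weight along the incline: the component pulling the brick down the slope is mg sin 57° = 7 × 10 × 0.8387 = 58.709 N, and the normal force is N = mg cos 57° = 7 × 10 × 0.5446 = 38.122 N.
With no friction the net force along the incline is 58.709 N, so a = g sin 57° = 58.709 / 7 = 8.3870 m/s².

8.39 m/s²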